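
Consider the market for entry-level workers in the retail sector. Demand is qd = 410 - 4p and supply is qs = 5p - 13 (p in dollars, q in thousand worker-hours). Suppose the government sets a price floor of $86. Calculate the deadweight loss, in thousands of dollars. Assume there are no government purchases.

5475.6

Without the control the market clears where 410 - 4p = 5p - 13, i.e. p* = 47 and q* = 222.
Since 86 > 47, the floor is binding.
At p = 86: qd = 410 - 4·86 = 66 and qs = 5·86 - 13 = 417.
Quantity traded falls to 66. At q = 66 the demand price is (410 - 66)/4 = 86 and the supply price is (13 + 66)/5 = 15.8.
Deadweight loss = ½ · (86 - 15.8) · (222 - 66) = ½ · 70.2 · 156 = 5475.6.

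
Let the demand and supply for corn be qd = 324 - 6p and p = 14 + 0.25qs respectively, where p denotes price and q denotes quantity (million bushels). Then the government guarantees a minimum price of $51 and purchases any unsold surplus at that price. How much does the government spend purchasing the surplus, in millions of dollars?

6630

Rearranging supply gives qs = 4p - 56. Setting quantity demanded equal to quantity supplied, 324 - 6p = 4p - 56, gives p* = 38 and q* = 96.
Since 51 > 38, the floor is binding.
At p = 51: qd = 324 - 6·51 = 18 and qs = 4·51 - 56 = 148.
Surplus = qs - qd = 130.
Government expenditure = surplus × support price = 130 × 51 = 6630.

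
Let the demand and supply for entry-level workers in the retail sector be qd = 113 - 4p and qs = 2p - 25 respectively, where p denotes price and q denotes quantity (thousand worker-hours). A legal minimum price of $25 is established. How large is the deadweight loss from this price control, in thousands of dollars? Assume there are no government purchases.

24

Equilibrium: 113 - 4p = 2p - 25, so 138 = 6p and p* = 23, q* = 21.
The floor of 25 is above the equilibrium price 23, so it binds.
At p = 25: qd = 113 - 4·25 = 13 and qs = 2·25 - 25 = 25.
Quantity traded falls to 13. At q = 13 the demand price is (113 - 13)/4 = 25 and the supply price is (25 + 13)/2 = 19.
Deadweight loss = ½ · (25 - 19) · (21 - 13) = ½ · 6 · 8 = 24.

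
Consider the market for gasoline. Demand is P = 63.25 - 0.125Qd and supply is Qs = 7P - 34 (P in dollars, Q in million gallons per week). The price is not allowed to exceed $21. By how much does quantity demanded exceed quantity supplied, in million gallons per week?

225

Rearranging demand gives Qd = 506 - 8P. Equilibrium: 506 - 8P = 7P - 34, so 540 = 15P and P* = 36, Q* = 218.
Since 21 < 36, the ceiling is binding.
At P = 21: Qd = 506 - 8·21 = 338 and Qs = 7·21 - 34 = 113.
Shortage = Qd - Qs = 338 - 113 = 225.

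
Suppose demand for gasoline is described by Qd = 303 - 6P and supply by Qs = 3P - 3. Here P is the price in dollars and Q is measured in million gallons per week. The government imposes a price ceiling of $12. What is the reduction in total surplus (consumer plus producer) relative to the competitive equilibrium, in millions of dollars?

Without the control the market clears where 303 - 6P = 3P - 3, i.e. P* = 34 and Q* = 99.
Since 12 < 34, the ceiling is binding.
At P = 12: Qd = 303 - 6·12 = 231 and Qs = 3·12 - 3 = 33.
Quantity traded falls to 33. At Q = 33 the demand price is (303 - 33)/6 = 45 and the supply price is (3 + 33)/3 = 12.
Deadweight loss = ½ · (45 - 12) · (99 - 33) = ½ · 33 · 66 = 1089.

1089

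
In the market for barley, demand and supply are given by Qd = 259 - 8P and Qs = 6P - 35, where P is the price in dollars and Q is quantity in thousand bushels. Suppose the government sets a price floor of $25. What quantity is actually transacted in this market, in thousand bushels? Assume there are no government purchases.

In a free market, 259 - 8P = 6P - 35 gives the equilibrium P* = 21, Q* = 91.
The floor of 25 is above the equilibrium price 21, so it binds.
At P = 25: Qd = 259 - 8·25 = 59 and Qs = 6·25 - 35 = 115.
The quantity actually transacted is the short side, demand: 59.

59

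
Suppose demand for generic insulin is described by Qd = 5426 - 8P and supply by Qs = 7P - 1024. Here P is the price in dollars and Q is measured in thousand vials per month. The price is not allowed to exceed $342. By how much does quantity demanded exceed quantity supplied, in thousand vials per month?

1320

In a free market, 5426 - 8P = 7P - 1024 gives the equilibrium P* = 430, Q* = 1986.
Because the ceiling (342) lies below the market-clearing price, it is binding.
At P = 342: Qd = 5426 - 8·342 = 2690 and Qs = 7·342 - 1024 = 1370.
Shortage = Qd - Qs = 2690 - 1370 = 1320.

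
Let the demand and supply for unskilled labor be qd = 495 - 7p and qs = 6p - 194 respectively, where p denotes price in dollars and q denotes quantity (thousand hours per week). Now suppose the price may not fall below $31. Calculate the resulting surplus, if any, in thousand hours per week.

0

Setting quantity demanded equal to quantity supplied, 495 - 7p = 6p - 194, gives p* = 53 and q* = 124.
The floor of 31 is below the equilibrium price 53, so it is not binding; the market clears at p* = 53, q* = 124.
Since the control does not bind, there is no surplus.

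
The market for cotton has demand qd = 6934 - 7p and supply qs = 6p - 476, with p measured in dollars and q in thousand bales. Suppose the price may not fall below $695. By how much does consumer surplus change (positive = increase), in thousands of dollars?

-313312.5

Without the control the market clears where 6934 - 7p = 6p - 476, i.e. p* = 570 and q* = 2944.
The floor of 695 is above the equilibrium price 570, so it binds.
At p = 695: qd = 6934 - 7·695 = 2069 and qs = 6·695 - 476 = 3694.
Consumer surplus without the control is ½ · (6934/7 - 570) · 2944 = 4333568/7.
With the floor, consumers buy 2069 units at 695, so CS = ½ · (6934/7 - 695) · 2069 = 4280761/14.
Change in consumer surplus = 4280761/14 - 4333568/7 = -313312.5.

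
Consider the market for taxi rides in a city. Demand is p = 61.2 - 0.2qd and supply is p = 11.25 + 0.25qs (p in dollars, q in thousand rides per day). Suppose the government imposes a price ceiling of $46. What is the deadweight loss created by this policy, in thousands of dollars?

0

Rearranging demand gives qd = 306 - 5p; rearranging supply gives qs = 4p - 45. Setting quantity demanded equal to quantity supplied, 306 - 5p = 4p - 45, gives p* = 39 and q* = 111.
The ceiling of 46 is above the equilibrium price 39, so it is not binding; the market clears at p* = 39, q* = 111.
Since the control does not bind, no trades are prevented and deadweight loss is zero.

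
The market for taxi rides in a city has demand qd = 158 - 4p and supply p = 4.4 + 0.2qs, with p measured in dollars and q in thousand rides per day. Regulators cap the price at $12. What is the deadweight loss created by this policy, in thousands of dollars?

360

Rearranging supply gives qs = 5p - 22. Setting quantity demanded equal to quantity supplied, 158 - 4p = 5p - 22, gives p* = 20 and q* = 78.
The ceiling of 12 is below the equilibrium price 20, so it binds.
At p = 12: qd = 158 - 4·12 = 110 and qs = 5·12 - 22 = 38.
Quantity traded falls to 38. At q = 38 the demand price is (158 - 38)/4 = 30 and the supply price is (22 + 38)/5 = 12.
Deadweight loss = ½ · (30 - 12) · (78 - 38) = ½ · 18 · 40 = 360.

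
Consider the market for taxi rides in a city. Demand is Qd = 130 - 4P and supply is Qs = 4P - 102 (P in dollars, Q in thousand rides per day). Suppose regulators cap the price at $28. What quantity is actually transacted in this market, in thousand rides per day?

10

Without the control the market clears where 130 - 4P = 4P - 102, i.e. P* = 29 and Q* = 14.
Because the ceiling (28) lies below the market-clearing price, it is binding.
At P = 28: Qd = 130 - 4·28 = 18 and Qs = 4·28 - 102 = 10.
The quantity actually transacted is the short side, supply: 10.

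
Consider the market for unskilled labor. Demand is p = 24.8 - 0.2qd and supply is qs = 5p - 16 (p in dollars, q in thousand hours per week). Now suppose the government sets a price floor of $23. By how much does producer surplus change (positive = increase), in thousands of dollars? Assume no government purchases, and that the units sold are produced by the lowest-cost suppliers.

Rearranging demand gives qd = 124 - 5p. Equilibrium: 124 - 5p = 5p - 16, so 140 = 10p and p* = 14, q* = 54.
Since 23 > 14, the floor is binding.
At p = 23: qd = 124 - 5·23 = 9 and qs = 5·23 - 16 = 99.
Producer surplus without the control is ½ · (14 - 3.2) · 54 = 291.6.
With the floor, 9 units are sold at 23. The supply price at q = 9 is 5, so PS = ½ · [(23 - 3.2) + (23 - 5)] · 9 = 170.1.
Change in producer surplus = 170.1 - 291.6 = -121.5.

-121.5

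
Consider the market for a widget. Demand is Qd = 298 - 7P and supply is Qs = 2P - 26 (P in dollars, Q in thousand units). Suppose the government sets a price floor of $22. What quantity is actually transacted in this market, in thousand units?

Without the control the market clears where 298 - 7P = 2P - 26, i.e. P* = 36 and Q* = 46.
Since 22 is below P* = 36, the floor does not bind and the free-market outcome prevails.

46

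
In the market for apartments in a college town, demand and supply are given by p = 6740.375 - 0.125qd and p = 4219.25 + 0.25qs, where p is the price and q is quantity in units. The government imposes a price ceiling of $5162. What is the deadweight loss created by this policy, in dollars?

Rearranging demand gives qd = 53923 - 8p; rearranging supply gives qs = 4p - 16877. In a free market, 53923 - 8p = 4p - 16877 gives the equilibrium p* = 5900, q* = 6723.
Because the ceiling (5162) lies below the market-clearing price, it is binding.
At p = 5162: qd = 53923 - 8·5162 = 12627 and qs = 4·5162 - 16877 = 3771.
Quantity traded falls to 3771. At q = 3771 the demand price is (53923 - 3771)/8 = 6269 and the supply price is (16877 + 3771)/4 = 5162.
Deadweight loss = ½ · (6269 - 5162) · (6723 - 3771) = ½ · 1107 · 2952 = 1633932.

1633932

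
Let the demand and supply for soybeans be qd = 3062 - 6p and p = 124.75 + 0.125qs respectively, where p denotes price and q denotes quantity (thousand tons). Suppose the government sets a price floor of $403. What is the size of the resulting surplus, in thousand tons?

Rearranging supply gives qs = 8p - 998. Setting quantity demanded equal to quantity supplied, 3062 - 6p = 8p - 998, gives p* = 290 and q* = 1322.
The floor of 403 is above the equilibrium price 290, so it binds.
At p = 403: qd = 3062 - 6·403 = 644 and qs = 8·403 - 998 = 2226.
Surplus = qs - qd = 2226 - 644 = 1582.

1582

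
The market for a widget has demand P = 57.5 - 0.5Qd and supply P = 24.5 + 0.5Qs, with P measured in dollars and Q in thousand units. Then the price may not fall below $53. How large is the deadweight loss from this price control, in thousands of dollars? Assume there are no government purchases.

Rearranging demand gives Qd = 115 - 2P; rearranging supply gives Qs = 2P - 49. Without the control the market clears where 115 - 2P = 2P - 49, i.e. P* = 41 and Q* = 33.
The floor of 53 is above the equilibrium price 41, so it binds.
At P = 53: Qd = 115 - 2·53 = 9 and Qs = 2·53 - 49 = 57.
Quantity traded falls to 9. At Q = 9 the demand price is (115 - 9)/2 = 53 and the supply price is (49 + 9)/2 = 29.
Deadweight loss = ½ · (53 - 29) · (33 - 9) = ½ · 24 · 24 = 288.

288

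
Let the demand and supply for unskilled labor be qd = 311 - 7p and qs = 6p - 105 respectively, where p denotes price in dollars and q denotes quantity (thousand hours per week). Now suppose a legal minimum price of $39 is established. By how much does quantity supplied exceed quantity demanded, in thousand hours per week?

91

Equilibrium: 311 - 7p = 6p - 105, so 416 = 13p and p* = 32, q* = 87.
The floor of 39 is above the equilibrium price 32, so it binds.
At p = 39: qd = 311 - 7·39 = 38 and qs = 6·39 - 105 = 129.
Surplus = qs - qd = 129 - 38 = 91.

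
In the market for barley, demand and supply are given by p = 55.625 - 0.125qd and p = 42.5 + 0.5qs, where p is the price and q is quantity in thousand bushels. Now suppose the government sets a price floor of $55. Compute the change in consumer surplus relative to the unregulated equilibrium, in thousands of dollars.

Rearranging demand gives qd = 445 - 8p; rearranging supply gives qs = 2p - 85. Equilibrium: 445 - 8p = 2p - 85, so 530 = 10p and p* = 53, q* = 21.
Because the floor (55) lies above the market-clearing price, it is binding.
At p = 55: qd = 445 - 8·55 = 5 and qs = 2·55 - 85 = 25.
Consumer surplus without the control is ½ · (55.625 - 53) · 21 = 27.5625.
With the floor, consumers buy 5 units at 55, so CS = ½ · (55.625 - 55) · 5 = 1.5625.
Change in consumer surplus = 1.5625 - 27.5625 = -26.

-26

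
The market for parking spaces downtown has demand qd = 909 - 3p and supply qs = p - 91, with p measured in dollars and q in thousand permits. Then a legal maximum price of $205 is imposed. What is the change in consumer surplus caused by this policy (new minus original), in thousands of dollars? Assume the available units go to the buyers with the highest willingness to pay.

4792.5

Equilibrium: 909 - 3p = p - 91, so 1000 = 4p and p* = 250, q* = 159.
The ceiling of 205 is below the equilibrium price 250, so it binds.
At p = 205: qd = 909 - 3·205 = 294 and qs = 205 - 91 = 114.
Consumer surplus without the control is ½ · (303 - 250) · 159 = 4213.5.
With the ceiling, 114 units are sold at 205 (assume they go to the highest-value buyers). The demand price at q = 114 is 265, so CS = ½ · [(303 - 205) + (265 - 205)] · 114 = 9006.
Change in consumer surplus = 9006 - 4213.5 = 4792.5.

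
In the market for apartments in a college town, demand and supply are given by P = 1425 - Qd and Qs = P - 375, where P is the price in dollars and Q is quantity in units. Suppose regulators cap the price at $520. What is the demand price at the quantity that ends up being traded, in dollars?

Rearranging demand gives Qd = 1425 - P. Equilibrium: 1425 - P = P - 375, so 1800 = 2P and P* = 900, Q* = 525.
Since 520 < 900, the ceiling is binding.
At P = 520: Qd = 1425 - 520 = 905 and Qs = 520 - 375 = 145.
Only 145 units reach the market. On the demand curve, the marginal buyer's willingness to pay at Q = 145 is (1425 - 145) = 1280.

1280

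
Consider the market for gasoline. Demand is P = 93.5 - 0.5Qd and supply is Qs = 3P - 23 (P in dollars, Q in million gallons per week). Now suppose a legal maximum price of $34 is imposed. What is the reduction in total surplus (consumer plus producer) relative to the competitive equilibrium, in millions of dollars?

240

Rearranging demand gives Qd = 187 - 2P. Equilibrium: 187 - 2P = 3P - 23, so 210 = 5P and P* = 42, Q* = 103.
Because the ceiling (34) lies below the market-clearing price, it is binding.
At P = 34: Qd = 187 - 2·34 = 119 and Qs = 3·34 - 23 = 79.
Quantity traded falls to 79. At Q = 79 the demand price is (187 - 79)/2 = 54 and the supply price is (23 + 79)/3 = 34.
Deadweight loss = ½ · (54 - 34) · (103 - 79) = ½ · 20 · 24 = 240.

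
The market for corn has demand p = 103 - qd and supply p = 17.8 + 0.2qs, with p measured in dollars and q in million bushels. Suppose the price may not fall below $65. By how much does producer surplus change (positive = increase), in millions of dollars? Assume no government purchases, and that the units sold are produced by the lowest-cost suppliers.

Rearranging demand gives qd = 103 - p; rearranging supply gives qs = 5p - 89. Without the control the market clears where 103 - p = 5p - 89, i.e. p* = 32 and q* = 71.
Because the floor (65) lies above the market-clearing price, it is binding.
At p = 65: qd = 103 - 65 = 38 and qs = 5·65 - 89 = 236.
Producer surplus without the control is ½ · (32 - 17.8) · 71 = 504.1.
With the floor, 38 units are sold at 65. The supply price at q = 38 is 25.4, so PS = ½ · [(65 - 17.8) + (65 - 25.4)] · 38 = 1649.2.
Change in producer surplus = 1649.2 - 504.1 = 1145.1.

1145.1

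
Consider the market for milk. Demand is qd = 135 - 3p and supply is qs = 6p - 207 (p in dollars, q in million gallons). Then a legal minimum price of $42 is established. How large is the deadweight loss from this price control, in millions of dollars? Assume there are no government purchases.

Without the control the market clears where 135 - 3p = 6p - 207, i.e. p* = 38 and q* = 21.
Because the floor (42) lies above the market-clearing price, it is binding.
At p = 42: qd = 135 - 3·42 = 9 and qs = 6·42 - 207 = 45.
Quantity traded falls to 9. At q = 9 the demand price is (135 - 9)/3 = 42 and the supply price is (207 + 9)/6 = 36.
Deadweight loss = ½ · (42 - 36) · (21 - 9) = ½ · 6 · 12 = 36.

36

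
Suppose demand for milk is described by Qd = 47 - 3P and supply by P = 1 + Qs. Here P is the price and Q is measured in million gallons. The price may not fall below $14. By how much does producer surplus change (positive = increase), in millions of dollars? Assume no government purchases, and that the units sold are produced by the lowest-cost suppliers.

-8

Rearranging supply gives Qs = P - 1. Without the control the market clears where 47 - 3P = P - 1, i.e. P* = 12 and Q* = 11.
The floor of 14 is above the equilibrium price 12, so it binds.
At P = 14: Qd = 47 - 3·14 = 5 and Qs = 14 - 1 = 13.
Producer surplus without the control is ½ · (12 - 1) · 11 = 60.5.
With the floor, 5 units are sold at 14. The supply price at Q = 5 is 6, so PS = ½ · [(14 - 1) + (14 - 6)] · 5 = 52.5.
Change in producer surplus = 52.5 - 60.5 = -8.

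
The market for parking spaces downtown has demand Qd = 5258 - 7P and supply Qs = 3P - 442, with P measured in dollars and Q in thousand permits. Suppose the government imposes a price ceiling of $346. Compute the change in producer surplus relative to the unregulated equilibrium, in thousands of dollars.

-208768

Equilibrium: 5258 - 7P = 3P - 442, so 5700 = 10P and P* = 570, Q* = 1268.
Since 346 < 570, the ceiling is binding.
At P = 346: Qd = 5258 - 7·346 = 2836 and Qs = 3·346 - 442 = 596.
Producer surplus without the control is ½ · (570 - 442/3) · 1268 = 803912/3.
With the ceiling, producers sell 596 units at 346, so PS = ½ · (346 - 442/3) · 596 = 177608/3.
Change in producer surplus = 177608/3 - 803912/3 = -208768.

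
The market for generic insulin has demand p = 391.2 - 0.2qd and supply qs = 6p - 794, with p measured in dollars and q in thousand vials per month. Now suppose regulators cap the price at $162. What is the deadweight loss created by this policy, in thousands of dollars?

51110.4

Rearranging demand gives qd = 1956 - 5p. Setting quantity demanded equal to quantity supplied, 1956 - 5p = 6p - 794, gives p* = 250 and q* = 706.
The ceiling of 162 is below the equilibrium price 250, so it binds.
At p = 162: qd = 1956 - 5·162 = 1146 and qs = 6·162 - 794 = 178.
Quantity traded falls to 178. At q = 178 the demand price is (1956 - 178)/5 = 355.6 and the supply price is (794 + 178)/6 = 162.
Deadweight loss = ½ · (355.6 - 162) · (706 - 178) = ½ · 193.6 · 528 = 51110.4.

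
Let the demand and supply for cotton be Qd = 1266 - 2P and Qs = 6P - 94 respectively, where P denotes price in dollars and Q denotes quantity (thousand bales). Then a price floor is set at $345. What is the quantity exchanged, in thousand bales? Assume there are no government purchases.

576

Without the control the market clears where 1266 - 2P = 6P - 94, i.e. P* = 170 and Q* = 926.
The floor of 345 is above the equilibrium price 170, so it binds.
At P = 345: Qd = 1266 - 2·345 = 576 and Qs = 6·345 - 94 = 1976.
The quantity actually transacted is the short side, demand: 576.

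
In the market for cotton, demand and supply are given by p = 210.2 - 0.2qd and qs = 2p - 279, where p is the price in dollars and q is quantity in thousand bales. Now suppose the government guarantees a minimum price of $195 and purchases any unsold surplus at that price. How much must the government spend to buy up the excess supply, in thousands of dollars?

6825

Rearranging demand gives qd = 1051 - 5p. Setting quantity demanded equal to quantity supplied, 1051 - 5p = 2p - 279, gives p* = 190 and q* = 101.
Since 195 > 190, the floor is binding.
At p = 195: qd = 1051 - 5·195 = 76 and qs = 2·195 - 279 = 111.
Surplus = qs - qd = 35.
Government expenditure = surplus × support price = 35 × 195 = 6825.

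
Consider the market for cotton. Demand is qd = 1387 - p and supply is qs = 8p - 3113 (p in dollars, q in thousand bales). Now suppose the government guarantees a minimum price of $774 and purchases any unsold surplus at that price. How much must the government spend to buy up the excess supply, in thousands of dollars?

Setting quantity demanded equal to quantity supplied, 1387 - p = 8p - 3113, gives p* = 500 and q* = 887.
Because the floor (774) lies above the market-clearing price, it is binding.
At p = 774: qd = 1387 - 774 = 613 and qs = 8·774 - 3113 = 3079.
Surplus = qs - qd = 2466.
Government expenditure = surplus × support price = 2466 × 774 = 1908684.

1908684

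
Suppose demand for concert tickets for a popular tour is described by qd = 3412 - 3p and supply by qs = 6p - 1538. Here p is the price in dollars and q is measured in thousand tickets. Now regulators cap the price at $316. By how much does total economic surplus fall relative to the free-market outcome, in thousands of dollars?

Without the control the market clears where 3412 - 3p = 6p - 1538, i.e. p* = 550 and q* = 1762.
Since 316 < 550, the ceiling is binding.
At p = 316: qd = 3412 - 3·316 = 2464 and qs = 6·316 - 1538 = 358.
Quantity traded falls to 358. At q = 358 the demand price is (3412 - 358)/3 = 1018 and the supply price is (1538 + 358)/6 = 316.
Deadweight loss = ½ · (1018 - 316) · (1762 - 358) = ½ · 702 · 1404 = 492804.

492804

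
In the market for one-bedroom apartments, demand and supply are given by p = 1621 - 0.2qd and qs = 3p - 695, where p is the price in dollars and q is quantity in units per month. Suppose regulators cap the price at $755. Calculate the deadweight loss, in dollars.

285660

Rearranging demand gives qd = 8105 - 5p. Equilibrium: 8105 - 5p = 3p - 695, so 8800 = 8p and p* = 1100, q* = 2605.
The ceiling of 755 is below the equilibrium price 1100, so it binds.
At p = 755: qd = 8105 - 5·755 = 4330 and qs = 3·755 - 695 = 1570.
Quantity traded falls to 1570. At q = 1570 the demand price is (8105 - 1570)/5 = 1307 and the supply price is (695 + 1570)/3 = 755.
Deadweight loss = ½ · (1307 - 755) · (2605 - 1570) = ½ · 552 · 1035 = 285660.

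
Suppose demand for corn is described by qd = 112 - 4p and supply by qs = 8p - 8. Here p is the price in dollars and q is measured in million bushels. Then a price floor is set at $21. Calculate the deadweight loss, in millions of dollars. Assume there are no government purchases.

Without the control the market clears where 112 - 4p = 8p - 8, i.e. p* = 10 and q* = 72.
The floor of 21 is above the equilibrium price 10, so it binds.
At p = 21: qd = 112 - 4·21 = 28 and qs = 8·21 - 8 = 160.
Quantity traded falls to 28. At q = 28 the demand price is (112 - 28)/4 = 21 and the supply price is (8 + 28)/8 = 4.5.
Deadweight loss = ½ · (21 - 4.5) · (72 - 28) = ½ · 16.5 · 44 = 363.

363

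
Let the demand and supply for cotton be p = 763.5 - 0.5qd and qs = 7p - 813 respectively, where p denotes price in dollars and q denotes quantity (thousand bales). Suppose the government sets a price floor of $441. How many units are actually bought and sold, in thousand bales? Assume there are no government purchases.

645

Rearranging demand gives qd = 1527 - 2p. Equilibrium: 1527 - 2p = 7p - 813, so 2340 = 9p and p* = 260, q* = 1007.
Since 441 > 260, the floor is binding.
At p = 441: qd = 1527 - 2·441 = 645 and qs = 7·441 - 813 = 2274.
The quantity actually transacted is the short side, demand: 645.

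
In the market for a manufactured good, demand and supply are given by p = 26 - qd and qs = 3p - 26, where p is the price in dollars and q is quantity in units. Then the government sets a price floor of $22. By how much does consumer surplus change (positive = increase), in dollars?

Rearranging demand gives qd = 26 - p. In a free market, 26 - p = 3p - 26 gives the equilibrium p* = 13, q* = 13.
Since 22 > 13, the floor is binding.
At p = 22: qd = 26 - 22 = 4 and qs = 3·22 - 26 = 40.
Consumer surplus without the control is ½ · (26 - 13) · 13 = 84.5.
With the floor, consumers buy 4 units at 22, so CS = ½ · (26 - 22) · 4 = 8.
Change in consumer surplus = 8 - 84.5 = -76.5.

-76.5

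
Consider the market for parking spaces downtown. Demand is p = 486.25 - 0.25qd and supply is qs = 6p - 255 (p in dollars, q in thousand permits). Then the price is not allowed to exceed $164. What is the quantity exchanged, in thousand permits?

Rearranging demand gives qd = 1945 - 4p. Setting quantity demanded equal to quantity supplied, 1945 - 4p = 6p - 255, gives p* = 220 and q* = 1065.
Because the ceiling (164) lies below the market-clearing price, it is binding.
At p = 164: qd = 1945 - 4·164 = 1289 and qs = 6·164 - 255 = 729.
The quantity actually transacted is the short side, supply: 729.

729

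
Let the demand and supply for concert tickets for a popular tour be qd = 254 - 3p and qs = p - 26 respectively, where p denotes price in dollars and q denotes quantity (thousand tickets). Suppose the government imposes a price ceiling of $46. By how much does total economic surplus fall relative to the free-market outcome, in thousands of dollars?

384

Equilibrium: 254 - 3p = p - 26, so 280 = 4p and p* = 70, q* = 44.
Because the ceiling (46) lies below the market-clearing price, it is binding.
At p = 46: qd = 254 - 3·46 = 116 and qs = 46 - 26 = 20.
Quantity traded falls to 20. At q = 20 the demand price is (254 - 20)/3 = 78 and the supply price is 26 + 20 = 46.
Deadweight loss = ½ · (78 - 46) · (44 - 20) = ½ · 32 · 24 = 384.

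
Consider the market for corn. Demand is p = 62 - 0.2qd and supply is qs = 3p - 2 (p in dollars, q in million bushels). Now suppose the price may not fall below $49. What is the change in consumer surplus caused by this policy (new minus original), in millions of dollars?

-900

Rearranging demand gives qd = 310 - 5p. In a free market, 310 - 5p = 3p - 2 gives the equilibrium p* = 39, q* = 115.
The floor of 49 is above the equilibrium price 39, so it binds.
At p = 49: qd = 310 - 5·49 = 65 and qs = 3·49 - 2 = 145.
Consumer surplus without the control is ½ · (62 - 39) · 115 = 1322.5.
With the floor, consumers buy 65 units at 49, so CS = ½ · (62 - 49) · 65 = 422.5.
Change in consumer surplus = 422.5 - 1322.5 = -900.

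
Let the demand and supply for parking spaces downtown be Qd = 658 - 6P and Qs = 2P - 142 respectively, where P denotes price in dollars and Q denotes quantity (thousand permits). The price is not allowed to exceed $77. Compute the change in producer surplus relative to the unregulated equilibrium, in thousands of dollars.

Equilibrium: 658 - 6P = 2P - 142, so 800 = 8P and P* = 100, Q* = 58.
The ceiling of 77 is below the equilibrium price 100, so it binds.
At P = 77: Qd = 658 - 6·77 = 196 and Qs = 2·77 - 142 = 12.
Producer surplus without the control is ½ · (100 - 71) · 58 = 841.
With the ceiling, producers sell 12 units at 77, so PS = ½ · (77 - 71) · 12 = 36.
Change in producer surplus = 36 - 841 = -805.

-805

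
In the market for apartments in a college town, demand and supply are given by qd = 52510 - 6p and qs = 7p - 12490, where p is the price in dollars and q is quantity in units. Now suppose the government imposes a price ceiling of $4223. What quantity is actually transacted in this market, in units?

17071

In a free market, 52510 - 6p = 7p - 12490 gives the equilibrium p* = 5000, q* = 22510.
Since 4223 < 5000, the ceiling is binding.
At p = 4223: qd = 52510 - 6·4223 = 27172 and qs = 7·4223 - 12490 = 17071.
The quantity actually transacted is the short side, supply: 17071.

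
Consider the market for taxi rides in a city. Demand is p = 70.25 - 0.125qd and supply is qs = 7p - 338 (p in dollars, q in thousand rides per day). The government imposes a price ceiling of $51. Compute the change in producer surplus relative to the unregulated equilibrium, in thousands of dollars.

Rearranging demand gives qd = 562 - 8p. Without the control the market clears where 562 - 8p = 7p - 338, i.e. p* = 60 and q* = 82.
The ceiling of 51 is below the equilibrium price 60, so it binds.
At p = 51: qd = 562 - 8·51 = 154 and qs = 7·51 - 338 = 19.
Producer surplus without the control is ½ · (60 - 338/7) · 82 = 3362/7.
With the ceiling, producers sell 19 units at 51, so PS = ½ · (51 - 338/7) · 19 = 361/14.
Change in producer surplus = 361/14 - 3362/7 = -454.5.

-454.5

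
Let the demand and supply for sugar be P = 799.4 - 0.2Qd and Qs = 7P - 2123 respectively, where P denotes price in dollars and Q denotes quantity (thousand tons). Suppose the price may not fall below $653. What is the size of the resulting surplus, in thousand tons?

Rearranging demand gives Qd = 3997 - 5P. Equilibrium: 3997 - 5P = 7P - 2123, so 6120 = 12P and P* = 510, Q* = 1447.
Because the floor (653) lies above the market-clearing price, it is binding.
At P = 653: Qd = 3997 - 5·653 = 732 and Qs = 7·653 - 2123 = 2448.
Surplus = Qs - Qd = 2448 - 732 = 1716.

1716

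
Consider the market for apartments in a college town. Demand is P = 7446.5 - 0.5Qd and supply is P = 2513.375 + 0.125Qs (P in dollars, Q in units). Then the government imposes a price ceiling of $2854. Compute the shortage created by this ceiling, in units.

6460

Rearranging demand gives Qd = 14893 - 2P; rearranging supply gives Qs = 8P - 20107. Equilibrium: 14893 - 2P = 8P - 20107, so 35000 = 10P and P* = 3500, Q* = 7893.
The ceiling of 2854 is below the equilibrium price 3500, so it binds.
At P = 2854: Qd = 14893 - 2·2854 = 9185 and Qs = 8·2854 - 20107 = 2725.
Shortage = Qd - Qs = 9185 - 2725 = 6460.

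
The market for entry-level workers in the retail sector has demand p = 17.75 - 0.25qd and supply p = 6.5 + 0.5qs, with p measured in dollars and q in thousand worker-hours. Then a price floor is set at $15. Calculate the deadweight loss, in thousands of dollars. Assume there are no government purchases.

6

Rearranging demand gives qd = 71 - 4p; rearranging supply gives qs = 2p - 13. Without the control the market clears where 71 - 4p = 2p - 13, i.e. p* = 14 and q* = 15.
Since 15 > 14, the floor is binding.
At p = 15: qd = 71 - 4·15 = 11 and qs = 2·15 - 13 = 17.
Quantity traded falls to 11. At q = 11 the demand price is (71 - 11)/4 = 15 and the supply price is (13 + 11)/2 = 12.
Deadweight loss = ½ · (15 - 12) · (15 - 11) = ½ · 3 · 4 = 6.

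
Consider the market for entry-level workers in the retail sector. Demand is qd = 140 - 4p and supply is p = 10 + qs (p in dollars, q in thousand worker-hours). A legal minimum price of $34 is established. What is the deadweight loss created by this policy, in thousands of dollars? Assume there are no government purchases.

160

Rearranging supply gives qs = p - 10. In a free market, 140 - 4p = p - 10 gives the equilibrium p* = 30, q* = 20.
Since 34 > 30, the floor is binding.
At p = 34: qd = 140 - 4·34 = 4 and qs = 34 - 10 = 24.
Quantity traded falls to 4. At q = 4 the demand price is (140 - 4)/4 = 34 and the supply price is 10 + 4 = 14.
Deadweight loss = ½ · (34 - 14) · (20 - 4) = ½ · 20 · 16 = 160.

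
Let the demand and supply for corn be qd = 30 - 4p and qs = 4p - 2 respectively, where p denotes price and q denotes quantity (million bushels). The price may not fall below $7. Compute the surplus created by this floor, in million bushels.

Without the control the market clears where 30 - 4p = 4p - 2, i.e. p* = 4 and q* = 14.
The floor of 7 is above the equilibrium price 4, so it binds.
At p = 7: qd = 30 - 4·7 = 2 and qs = 4·7 - 2 = 26.
Surplus = qs - qd = 26 - 2 = 24.

24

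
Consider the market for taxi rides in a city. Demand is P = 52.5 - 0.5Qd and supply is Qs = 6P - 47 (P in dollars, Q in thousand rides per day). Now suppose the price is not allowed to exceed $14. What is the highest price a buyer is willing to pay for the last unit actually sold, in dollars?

Rearranging demand gives Qd = 105 - 2P. Setting quantity demanded equal to quantity supplied, 105 - 2P = 6P - 47, gives P* = 19 and Q* = 67.
The ceiling of 14 is below the equilibrium price 19, so it binds.
At P = 14: Qd = 105 - 2·14 = 77 and Qs = 6·14 - 47 = 37.
Only 37 units reach the market. On the demand curve, the marginal buyer's willingness to pay at Q = 37 is (105 - 37)/2 = 34.

34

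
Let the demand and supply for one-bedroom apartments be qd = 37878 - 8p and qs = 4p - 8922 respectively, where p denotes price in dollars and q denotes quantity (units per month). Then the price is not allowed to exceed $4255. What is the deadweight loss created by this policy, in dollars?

Equilibrium: 37878 - 8p = 4p - 8922, so 46800 = 12p and p* = 3900, q* = 6678.
Since 4255 is above p* = 3900, the ceiling does not bind and the free-market outcome prevails.
Since the control does not bind, no trades are prevented and deadweight loss is zero.

0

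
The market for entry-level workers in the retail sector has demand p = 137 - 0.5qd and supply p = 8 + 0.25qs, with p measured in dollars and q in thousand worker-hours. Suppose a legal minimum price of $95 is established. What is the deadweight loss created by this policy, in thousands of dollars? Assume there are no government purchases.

2904

Rearranging demand gives qd = 274 - 2p; rearranging supply gives qs = 4p - 32. Setting quantity demanded equal to quantity supplied, 274 - 2p = 4p - 32, gives p* = 51 and q* = 172.
Since 95 > 51, the floor is binding.
At p = 95: qd = 274 - 2·95 = 84 and qs = 4·95 - 32 = 348.
Quantity traded falls to 84. At q = 84 the demand price is (274 - 84)/2 = 95 and the supply price is (32 + 84)/4 = 29.
Deadweight loss = ½ · (95 - 29) · (172 - 84) = ½ · 66 · 88 = 2904.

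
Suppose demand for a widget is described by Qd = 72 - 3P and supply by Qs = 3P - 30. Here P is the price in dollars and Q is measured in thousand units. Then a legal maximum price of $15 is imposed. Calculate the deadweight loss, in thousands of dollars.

12

Without the control the market clears where 72 - 3P = 3P - 30, i.e. P* = 17 and Q* = 21.
Since 15 < 17, the ceiling is binding.
At P = 15: Qd = 72 - 3·15 = 27 and Qs = 3·15 - 30 = 15.
Quantity traded falls to 15. At Q = 15 the demand price is (72 - 15)/3 = 19 and the supply price is (30 + 15)/3 = 15.
Deadweight loss = ½ · (19 - 15) · (21 - 15) = ½ · 4 · 6 = 12.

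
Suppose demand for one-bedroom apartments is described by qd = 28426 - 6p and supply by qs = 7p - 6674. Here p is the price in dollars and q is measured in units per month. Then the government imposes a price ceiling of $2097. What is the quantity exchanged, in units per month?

Equilibrium: 28426 - 6p = 7p - 6674, so 35100 = 13p and p* = 2700, q* = 12226.
Since 2097 < 2700, the ceiling is binding.
At p = 2097: qd = 28426 - 6·2097 = 15844 and qs = 7·2097 - 6674 = 8005.
The quantity actually transacted is the short side, supply: 8005.

8005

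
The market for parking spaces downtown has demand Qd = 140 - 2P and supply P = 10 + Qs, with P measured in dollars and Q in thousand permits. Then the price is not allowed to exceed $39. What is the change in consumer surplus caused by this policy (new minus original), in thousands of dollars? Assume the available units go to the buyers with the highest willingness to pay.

288.75

Rearranging supply gives Qs = P - 10. Equilibrium: 140 - 2P = P - 10, so 150 = 3P and P* = 50, Q* = 40.
Since 39 < 50, the ceiling is binding.
At P = 39: Qd = 140 - 2·39 = 62 and Qs = 39 - 10 = 29.
Consumer surplus without the control is ½ · (70 - 50) · 40 = 400.
With the ceiling, 29 units are sold at 39 (assume they go to the highest-value buyers). The demand price at Q = 29 is 55.5, so CS = ½ · [(70 - 39) + (55.5 - 39)] · 29 = 688.75.
Change in consumer surplus = 688.75 - 400 = 288.75.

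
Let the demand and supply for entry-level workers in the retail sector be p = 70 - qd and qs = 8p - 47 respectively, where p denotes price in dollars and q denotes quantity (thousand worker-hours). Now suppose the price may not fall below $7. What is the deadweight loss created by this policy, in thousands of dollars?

0

Rearranging demand gives qd = 70 - p. Setting quantity demanded equal to quantity supplied, 70 - p = 8p - 47, gives p* = 13 and q* = 57.
Since 7 is below p* = 13, the floor does not bind and the free-market outcome prevails.
Since the control does not bind, no trades are prevented and deadweight loss is zero.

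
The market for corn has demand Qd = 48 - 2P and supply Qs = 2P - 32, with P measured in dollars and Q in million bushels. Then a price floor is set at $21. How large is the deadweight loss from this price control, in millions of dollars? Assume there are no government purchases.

2

Without the control the market clears where 48 - 2P = 2P - 32, i.e. P* = 20 and Q* = 8.
Because the floor (21) lies above the market-clearing price, it is binding.
At P = 21: Qd = 48 - 2·21 = 6 and Qs = 2·21 - 32 = 10.
Quantity traded falls to 6. At Q = 6 the demand price is (48 - 6)/2 = 21 and the supply price is (32 + 6)/2 = 19.
Deadweight loss = ½ · (21 - 19) · (8 - 6) = ½ · 2 · 2 = 2.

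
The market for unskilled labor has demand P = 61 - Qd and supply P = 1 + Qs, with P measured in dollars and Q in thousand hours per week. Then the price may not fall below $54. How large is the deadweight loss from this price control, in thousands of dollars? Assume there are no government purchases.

Rearranging demand gives Qd = 61 - P; rearranging supply gives Qs = P - 1. Equilibrium: 61 - P = P - 1, so 62 = 2P and P* = 31, Q* = 30.
Because the floor (54) lies above the market-clearing price, it is binding.
At P = 54: Qd = 61 - 54 = 7 and Qs = 54 - 1 = 53.
Quantity traded falls to 7. At Q = 7 the demand price is 61 - 7 = 54 and the supply price is 1 + 7 = 8.
Deadweight loss = ½ · (54 - 8) · (30 - 7) = ½ · 46 · 23 = 529.

529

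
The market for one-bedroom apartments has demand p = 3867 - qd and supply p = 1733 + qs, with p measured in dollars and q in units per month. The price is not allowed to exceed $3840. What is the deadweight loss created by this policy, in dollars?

Rearranging demand gives qd = 3867 - p; rearranging supply gives qs = p - 1733. Equilibrium: 3867 - p = p - 1733, so 5600 = 2p and p* = 2800, q* = 1067.
The ceiling of 3840 is above the equilibrium price 2800, so it is not binding; the market clears at p* = 2800, q* = 1067.
Since the control does not bind, no trades are prevented and deadweight loss is zero.

0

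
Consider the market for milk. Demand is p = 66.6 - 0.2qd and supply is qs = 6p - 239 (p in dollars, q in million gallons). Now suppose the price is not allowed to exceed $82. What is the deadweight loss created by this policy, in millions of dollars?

0

Rearranging demand gives qd = 333 - 5p. Setting quantity demanded equal to quantity supplied, 333 - 5p = 6p - 239, gives p* = 52 and q* = 73.
The ceiling of 82 is above the equilibrium price 52, so it is not binding; the market clears at p* = 52, q* = 73.
Since the control does not bind, no trades are prevented and deadweight loss is zero.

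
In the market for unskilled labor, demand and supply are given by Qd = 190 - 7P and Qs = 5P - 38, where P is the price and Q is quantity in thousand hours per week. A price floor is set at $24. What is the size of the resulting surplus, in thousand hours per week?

Without the control the market clears where 190 - 7P = 5P - 38, i.e. P* = 19 and Q* = 57.
Because the floor (24) lies above the market-clearing price, it is binding.
At P = 24: Qd = 190 - 7·24 = 22 and Qs = 5·24 - 38 = 82.
Surplus = Qs - Qd = 82 - 22 = 60.

60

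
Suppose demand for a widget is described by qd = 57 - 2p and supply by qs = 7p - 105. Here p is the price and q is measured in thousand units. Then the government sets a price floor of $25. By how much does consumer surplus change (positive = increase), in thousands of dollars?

Without the control the market clears where 57 - 2p = 7p - 105, i.e. p* = 18 and q* = 21.
Since 25 > 18, the floor is binding.
At p = 25: qd = 57 - 2·25 = 7 and qs = 7·25 - 105 = 70.
Consumer surplus without the control is ½ · (28.5 - 18) · 21 = 110.25.
With the floor, consumers buy 7 units at 25, so CS = ½ · (28.5 - 25) · 7 = 12.25.
Change in consumer surplus = 12.25 - 110.25 = -98.

-98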